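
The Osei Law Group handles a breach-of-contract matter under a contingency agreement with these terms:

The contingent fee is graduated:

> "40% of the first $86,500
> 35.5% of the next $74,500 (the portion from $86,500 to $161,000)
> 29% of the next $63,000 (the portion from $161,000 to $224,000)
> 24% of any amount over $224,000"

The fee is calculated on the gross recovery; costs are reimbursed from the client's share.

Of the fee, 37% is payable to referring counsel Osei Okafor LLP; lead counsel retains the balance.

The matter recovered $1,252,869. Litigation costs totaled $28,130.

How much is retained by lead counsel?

$205,535.02

Fee base is the gross recovery, $1,252,869; costs are reimbursed separately.
First $86,500 at 40% = $34,600.00
Next $74,500 at 35.5% = $26,447.50
Next $63,000 at 29% = $18,270.00
Remaining $1,028,869 at 24% = $246,928.56
Fee: $34,600.00 + $26,447.50 + $18,270.00 + $246,928.56 = $326,246.06
Referral share: 37% of $326,246.06 = $120,711.04; lead counsel retains $326,246.06 − $120,711.04 = $205,535.02.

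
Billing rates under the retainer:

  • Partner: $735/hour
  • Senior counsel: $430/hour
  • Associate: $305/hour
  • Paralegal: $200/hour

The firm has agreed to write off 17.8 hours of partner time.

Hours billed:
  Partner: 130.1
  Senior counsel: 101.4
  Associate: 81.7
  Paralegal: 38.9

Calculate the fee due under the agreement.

$158,841.00

Partner: 130.1 × $735 = $95,623.50
Senior counsel: 101.4 × $430 = $43,602.00
Associate: 81.7 × $305 = $24,918.50
Paralegal: 38.9 × $200 = $7,780.00
Subtotal: $171,924.00
Write-off: 17.8 × $735 = $13,083.00
Total: $171,924.00 − $13,083.00 = $158,841.00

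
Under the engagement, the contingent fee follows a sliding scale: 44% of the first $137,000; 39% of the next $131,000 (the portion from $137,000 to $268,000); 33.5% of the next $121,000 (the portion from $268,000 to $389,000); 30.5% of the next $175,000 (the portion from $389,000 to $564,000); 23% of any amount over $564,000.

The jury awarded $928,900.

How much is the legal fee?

$289,207.00

First $137,000 at 44% = $60,280.00
Next $131,000 at 39% = $51,090.00
Next $121,000 at 33.5% = $40,535.00
Next $175,000 at 30.5% = $53,375.00
Remaining $364,900 at 23% = $83,927.00
Fee: $60,280.00 + $51,090.00 + $40,535.00 + $53,375.00 + $83,927.00 = $289,207.00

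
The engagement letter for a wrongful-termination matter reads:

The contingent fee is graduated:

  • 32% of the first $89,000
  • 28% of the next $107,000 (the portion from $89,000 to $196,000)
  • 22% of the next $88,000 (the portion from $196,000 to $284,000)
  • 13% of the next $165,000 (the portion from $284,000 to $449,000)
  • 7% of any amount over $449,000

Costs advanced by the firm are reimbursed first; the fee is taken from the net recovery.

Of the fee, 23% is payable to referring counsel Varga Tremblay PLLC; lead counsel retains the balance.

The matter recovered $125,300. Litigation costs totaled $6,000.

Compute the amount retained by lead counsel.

$28,462.28

Fee base (net of costs): $125,300 − $6,000 = $119,300
First $89,000 at 32% = $28,480.00
Remaining $30,300 at 28% = $8,484.00
Fee: $28,480.00 + $8,484.00 = $36,964.00
Referral share: 23% of $36,964.00 = $8,501.72; lead counsel retains $36,964.00 − $8,501.72 = $28,462.28.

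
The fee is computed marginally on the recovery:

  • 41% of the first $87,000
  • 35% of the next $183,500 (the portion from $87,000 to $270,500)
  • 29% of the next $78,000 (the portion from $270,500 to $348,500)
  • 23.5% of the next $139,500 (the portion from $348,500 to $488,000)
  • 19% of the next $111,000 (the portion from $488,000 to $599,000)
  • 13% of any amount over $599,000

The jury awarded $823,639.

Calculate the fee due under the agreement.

$205,590.57

First $87,000 at 41% = $35,670.00
Next $183,500 at 35% = $64,225.00
Next $78,000 at 29% = $22,620.00
Next $139,500 at 23.5% = $32,782.50
Next $111,000 at 19% = $21,090.00
Remaining $224,639 at 13% = $29,203.07
Fee: $35,670.00 + $64,225.00 + $22,620.00 + $32,782.50 + $21,090.00 + $29,203.07 = $205,590.57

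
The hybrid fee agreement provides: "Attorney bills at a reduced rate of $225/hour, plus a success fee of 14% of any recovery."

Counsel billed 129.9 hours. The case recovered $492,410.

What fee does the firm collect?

$98,164.90

Hourly: 129.9 × $225 = $29,227.50
Success fee: 14% of $492,410 = $68,937.40
Total: $29,227.50 + $68,937.40 = $98,164.90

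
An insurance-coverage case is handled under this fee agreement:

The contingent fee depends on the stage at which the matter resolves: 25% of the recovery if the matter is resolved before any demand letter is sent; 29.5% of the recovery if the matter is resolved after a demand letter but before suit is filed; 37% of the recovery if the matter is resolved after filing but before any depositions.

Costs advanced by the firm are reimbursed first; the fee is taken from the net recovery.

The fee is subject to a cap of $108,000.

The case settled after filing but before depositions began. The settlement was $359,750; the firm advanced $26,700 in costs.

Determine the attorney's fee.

$108,000.00

Fee base (net of costs): $359,750 − $26,700 = $333,050
The matter settled after filing but before depositions began, so the 37% rate applies.
$333,050 × 37% = $123,228.50
$123,228.50 exceeds the $108,000 cap, so the fee is capped at $108,000.00.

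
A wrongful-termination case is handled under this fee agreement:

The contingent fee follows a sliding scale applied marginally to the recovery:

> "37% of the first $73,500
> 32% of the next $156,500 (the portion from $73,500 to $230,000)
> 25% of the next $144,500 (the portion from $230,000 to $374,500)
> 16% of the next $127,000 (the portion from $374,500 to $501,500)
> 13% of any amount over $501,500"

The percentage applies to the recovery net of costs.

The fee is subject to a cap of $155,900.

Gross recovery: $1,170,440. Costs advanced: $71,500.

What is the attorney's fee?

$155,900.00

Fee base (net of costs): $1,170,440 − $71,500 = $1,098,940
First $73,500 at 37% = $27,195.00
Next $156,500 at 32% = $50,080.00
Next $144,500 at 25% = $36,125.00
Next $127,000 at 16% = $20,320.00
Remaining $597,440 at 13% = $77,667.20
Fee: $27,195.00 + $50,080.00 + $36,125.00 + $20,320.00 + $77,667.20 = $211,387.20
$211,387.20 exceeds the $155,900 cap, so the fee is capped at $155,900.00.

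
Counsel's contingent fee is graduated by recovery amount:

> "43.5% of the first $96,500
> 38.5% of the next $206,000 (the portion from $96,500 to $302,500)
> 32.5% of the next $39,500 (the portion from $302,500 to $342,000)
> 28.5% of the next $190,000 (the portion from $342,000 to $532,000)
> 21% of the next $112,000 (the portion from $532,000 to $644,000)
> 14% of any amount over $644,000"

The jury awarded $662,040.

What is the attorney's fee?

First $96,500 at 43.5% = $41,977.50
Next $206,000 at 38.5% = $79,310.00
Next $39,500 at 32.5% = $12,837.50
Next $190,000 at 28.5% = $54,150.00
Next $112,000 at 21% = $23,520.00
Remaining $18,040 at 14% = $2,525.60
Fee: $41,977.50 + $79,310.00 + $12,837.50 + $54,150.00 + $23,520.00 + $2,525.60 = $214,320.60

$214,320.60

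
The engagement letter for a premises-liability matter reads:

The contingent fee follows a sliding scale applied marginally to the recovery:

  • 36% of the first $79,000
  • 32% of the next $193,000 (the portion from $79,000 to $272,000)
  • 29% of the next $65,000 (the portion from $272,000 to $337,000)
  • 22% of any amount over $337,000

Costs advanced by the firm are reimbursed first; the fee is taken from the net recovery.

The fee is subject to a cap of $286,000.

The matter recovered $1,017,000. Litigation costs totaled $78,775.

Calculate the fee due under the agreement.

$241,319.50

Fee base (net of costs): $1,017,000 − $78,775 = $938,225
First $79,000 at 36% = $28,440.00
Next $193,000 at 32% = $61,760.00
Next $65,000 at 29% = $18,850.00
Remaining $601,225 at 22% = $132,269.50
Fee: $28,440.00 + $61,760.00 + $18,850.00 + $132,269.50 = $241,319.50
$241,319.50 is under the $286,000 cap.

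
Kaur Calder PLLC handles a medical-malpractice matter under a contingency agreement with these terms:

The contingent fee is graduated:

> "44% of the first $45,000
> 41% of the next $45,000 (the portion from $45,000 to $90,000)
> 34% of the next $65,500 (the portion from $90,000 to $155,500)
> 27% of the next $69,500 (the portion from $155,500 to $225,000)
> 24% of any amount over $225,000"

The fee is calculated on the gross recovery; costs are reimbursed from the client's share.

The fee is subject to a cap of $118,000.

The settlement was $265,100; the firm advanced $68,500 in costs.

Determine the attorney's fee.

Fee base is the gross recovery, $265,100; costs are reimbursed separately.
First $45,000 at 44% = $19,800.00
Next $45,000 at 41% = $18,450.00
Next $65,500 at 34% = $22,270.00
Next $69,500 at 27% = $18,765.00
Remaining $40,100 at 24% = $9,624.00
Fee: $19,800.00 + $18,450.00 + $22,270.00 + $18,765.00 + $9,624.00 = $88,909.00
$88,909.00 is under the $118,000 cap.

$88,909.00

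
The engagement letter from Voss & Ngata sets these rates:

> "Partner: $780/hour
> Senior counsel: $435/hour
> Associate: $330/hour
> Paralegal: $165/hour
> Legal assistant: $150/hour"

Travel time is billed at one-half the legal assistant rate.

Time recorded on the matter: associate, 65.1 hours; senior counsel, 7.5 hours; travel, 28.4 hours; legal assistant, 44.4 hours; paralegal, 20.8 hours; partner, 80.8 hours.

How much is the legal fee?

$99,991.50

Partner: 80.8 × $780 = $63,024.00
Senior counsel: 7.5 × $435 = $3,262.50
Associate: 65.1 × $330 = $21,483.00
Paralegal: 20.8 × $165 = $3,432.00
Legal assistant: 44.4 × $150 = $6,660.00
Subtotal: $63,024.00 + $3,262.50 + $21,483.00 + $3,432.00 + $6,660.00 = $97,861.50
Travel: 28.4 × ($150 ÷ 2) = 28.4 × $75.00 = $2,130.00
Total: $97,861.50 + $2,130.00 = $99,991.50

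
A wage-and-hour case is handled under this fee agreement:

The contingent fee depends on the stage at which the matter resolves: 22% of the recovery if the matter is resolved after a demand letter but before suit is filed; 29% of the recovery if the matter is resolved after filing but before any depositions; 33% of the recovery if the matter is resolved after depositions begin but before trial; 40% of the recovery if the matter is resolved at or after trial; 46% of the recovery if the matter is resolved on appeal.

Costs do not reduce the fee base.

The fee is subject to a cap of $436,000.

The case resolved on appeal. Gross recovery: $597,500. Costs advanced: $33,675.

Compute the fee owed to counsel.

Fee base is the gross recovery, $597,500; costs are reimbursed separately.
The matter resolved on appeal, so the 46% rate applies.
$597,500 × 46% = $274,850.00
$274,850.00 is under the $436,000 cap.

$274,850.00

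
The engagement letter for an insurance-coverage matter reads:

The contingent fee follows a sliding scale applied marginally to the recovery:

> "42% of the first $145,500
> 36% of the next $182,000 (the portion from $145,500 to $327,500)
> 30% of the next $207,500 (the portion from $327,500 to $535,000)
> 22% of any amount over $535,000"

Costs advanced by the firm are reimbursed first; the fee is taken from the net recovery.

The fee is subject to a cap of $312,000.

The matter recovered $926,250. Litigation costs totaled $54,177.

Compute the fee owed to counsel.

Fee base (net of costs): $926,250 − $54,177 = $872,073
First $145,500 at 42% = $61,110.00
Next $182,000 at 36% = $65,520.00
Next $207,500 at 30% = $62,250.00
Remaining $337,073 at 22% = $74,156.06
Fee: $61,110.00 + $65,520.00 + $62,250.00 + $74,156.06 = $263,036.06
$263,036.06 is under the $312,000 cap.

$263,036.06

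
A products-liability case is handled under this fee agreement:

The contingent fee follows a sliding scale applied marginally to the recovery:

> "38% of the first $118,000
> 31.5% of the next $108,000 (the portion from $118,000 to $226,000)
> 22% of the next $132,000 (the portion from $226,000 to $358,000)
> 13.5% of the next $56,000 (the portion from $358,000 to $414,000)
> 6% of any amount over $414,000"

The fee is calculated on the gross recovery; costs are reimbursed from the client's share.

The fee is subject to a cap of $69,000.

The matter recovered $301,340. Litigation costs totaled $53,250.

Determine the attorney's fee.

Fee base is the gross recovery, $301,340; costs are reimbursed separately.
First $118,000 at 38% = $44,840.00
Next $108,000 at 31.5% = $34,020.00
Remaining $75,340 at 22% = $16,574.80
Fee: $44,840.00 + $34,020.00 + $16,574.80 = $95,434.80
$95,434.80 exceeds the $69,000 cap, so the fee is capped at $69,000.00.

$69,000.00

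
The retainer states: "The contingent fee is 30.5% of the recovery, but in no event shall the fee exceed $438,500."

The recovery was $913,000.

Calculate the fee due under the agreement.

30.5% of $913,000 = $278,465.00
That is under the $438,500 cap.

$278,465.00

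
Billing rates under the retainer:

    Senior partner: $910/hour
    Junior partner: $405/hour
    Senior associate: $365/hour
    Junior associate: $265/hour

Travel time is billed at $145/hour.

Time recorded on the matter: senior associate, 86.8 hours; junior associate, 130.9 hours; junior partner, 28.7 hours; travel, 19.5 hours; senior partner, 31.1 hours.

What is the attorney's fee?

Senior partner: 31.1 × $910 = $28,301.00
Junior partner: 28.7 × $405 = $11,623.50
Senior associate: 86.8 × $365 = $31,682.00
Junior associate: 130.9 × $265 = $34,688.50
Subtotal: $28,301.00 + $11,623.50 + $31,682.00 + $34,688.50 = $106,295.00
Travel: 19.5 × $145 = $2,827.50
Total: $106,295.00 + $2,827.50 = $109,122.50

$109,122.50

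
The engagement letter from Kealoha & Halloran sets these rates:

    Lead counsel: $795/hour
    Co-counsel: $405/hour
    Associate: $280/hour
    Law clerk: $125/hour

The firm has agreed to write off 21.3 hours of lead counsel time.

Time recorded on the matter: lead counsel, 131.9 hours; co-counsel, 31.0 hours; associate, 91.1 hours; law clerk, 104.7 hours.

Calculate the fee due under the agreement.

$139,077.50

Lead counsel: 131.9 × $795 = $104,860.50
Co-counsel: 31.0 × $405 = $12,555.00
Associate: 91.1 × $280 = $25,508.00
Law clerk: 104.7 × $125 = $13,087.50
Subtotal: $156,011.00
Write-off: 21.3 × $795 = $16,933.50
Total: $156,011.00 − $16,933.50 = $139,077.50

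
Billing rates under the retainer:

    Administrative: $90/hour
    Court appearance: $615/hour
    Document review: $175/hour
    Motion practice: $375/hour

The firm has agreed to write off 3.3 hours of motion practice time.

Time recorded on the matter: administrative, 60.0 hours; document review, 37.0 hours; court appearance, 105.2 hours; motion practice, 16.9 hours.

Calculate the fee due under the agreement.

Administrative: 60.0 × $90 = $5,400.00
Court appearance: 105.2 × $615 = $64,698.00
Document review: 37.0 × $175 = $6,475.00
Motion practice: 16.9 × $375 = $6,337.50
Subtotal: $82,910.50
Write-off: 3.3 × $375 = $1,237.50
Total: $82,910.50 − $1,237.50 = $81,673.00

$81,673.00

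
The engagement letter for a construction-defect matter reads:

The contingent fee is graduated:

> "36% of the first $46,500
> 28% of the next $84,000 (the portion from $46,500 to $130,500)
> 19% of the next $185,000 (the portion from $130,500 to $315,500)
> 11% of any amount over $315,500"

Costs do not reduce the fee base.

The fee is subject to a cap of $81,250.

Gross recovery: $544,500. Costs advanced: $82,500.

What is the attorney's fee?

$81,250.00

Fee base is the gross recovery, $544,500; costs are reimbursed separately.
First $46,500 at 36% = $16,740.00
Next $84,000 at 28% = $23,520.00
Next $185,000 at 19% = $35,150.00
Remaining $229,000 at 11% = $25,190.00
Fee: $16,740.00 + $23,520.00 + $35,150.00 + $25,190.00 = $100,600.00
$100,600.00 exceeds the $81,250 cap, so the fee is capped at $81,250.00.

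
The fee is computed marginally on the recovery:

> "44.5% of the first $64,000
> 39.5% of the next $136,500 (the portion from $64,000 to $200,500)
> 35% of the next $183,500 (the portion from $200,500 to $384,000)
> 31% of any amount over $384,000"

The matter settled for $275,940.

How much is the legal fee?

$108,801.50

First $64,000 at 44.5% = $28,480.00
Next $136,500 at 39.5% = $53,917.50
Remaining $75,440 at 35% = $26,404.00
Fee: $28,480.00 + $53,917.50 + $26,404.00 = $108,801.50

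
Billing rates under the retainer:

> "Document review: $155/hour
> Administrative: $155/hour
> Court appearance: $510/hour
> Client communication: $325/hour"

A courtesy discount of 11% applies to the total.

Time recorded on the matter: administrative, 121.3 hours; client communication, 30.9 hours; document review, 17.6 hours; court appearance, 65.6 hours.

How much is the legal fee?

$57,874.92

Document review: 17.6 × $155 = $2,728.00
Administrative: 121.3 × $155 = $18,801.50
Court appearance: 65.6 × $510 = $33,456.00
Client communication: 30.9 × $325 = $10,042.50
Subtotal: $65,028.00
Less 11% discount: −$7,153.08
Total: $65,028.00 − $7,153.08 = $57,874.92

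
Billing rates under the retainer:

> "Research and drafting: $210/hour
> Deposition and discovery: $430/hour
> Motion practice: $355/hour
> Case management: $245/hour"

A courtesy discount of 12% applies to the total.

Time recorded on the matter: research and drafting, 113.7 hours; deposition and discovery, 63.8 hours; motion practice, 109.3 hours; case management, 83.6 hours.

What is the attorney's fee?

$97,323.16

Research and drafting: 113.7 × $210 = $23,877.00
Deposition and discovery: 63.8 × $430 = $27,434.00
Motion practice: 109.3 × $355 = $38,801.50
Case management: 83.6 × $245 = $20,482.00
Subtotal: $110,594.50
Less 12% discount: −$13,271.34
Total: $110,594.50 − $13,271.34 = $97,323.16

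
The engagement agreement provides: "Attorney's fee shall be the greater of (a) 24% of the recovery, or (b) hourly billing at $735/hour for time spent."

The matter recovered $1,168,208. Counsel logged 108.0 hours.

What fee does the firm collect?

$280,369.92

(a) 24% of $1,168,208 = $280,369.92
(b) 108.0 × $735 = $79,380.00
The greater is (a): $280,369.92.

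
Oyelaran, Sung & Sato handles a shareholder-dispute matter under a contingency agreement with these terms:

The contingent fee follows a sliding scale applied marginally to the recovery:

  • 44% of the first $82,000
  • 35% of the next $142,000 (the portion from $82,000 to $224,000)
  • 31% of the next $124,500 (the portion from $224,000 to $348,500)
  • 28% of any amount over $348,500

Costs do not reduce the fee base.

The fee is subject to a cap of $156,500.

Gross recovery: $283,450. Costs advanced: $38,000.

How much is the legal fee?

$104,209.50

Fee base is the gross recovery, $283,450; costs are reimbursed separately.
First $82,000 at 44% = $36,080.00
Next $142,000 at 35% = $49,700.00
Remaining $59,450 at 31% = $18,429.50
Fee: $36,080.00 + $49,700.00 + $18,429.50 = $104,209.50
$104,209.50 is under the $156,500 cap.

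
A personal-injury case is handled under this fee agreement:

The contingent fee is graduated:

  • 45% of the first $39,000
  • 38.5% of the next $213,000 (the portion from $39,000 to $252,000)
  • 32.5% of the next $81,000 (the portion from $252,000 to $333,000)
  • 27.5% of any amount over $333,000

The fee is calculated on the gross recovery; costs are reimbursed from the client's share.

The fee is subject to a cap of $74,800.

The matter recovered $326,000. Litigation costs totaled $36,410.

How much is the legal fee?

$74,800.00

Fee base is the gross recovery, $326,000; costs are reimbursed separately.
First $39,000 at 45% = $17,550.00
Next $213,000 at 38.5% = $82,005.00
Remaining $74,000 at 32.5% = $24,050.00
Fee: $17,550.00 + $82,005.00 + $24,050.00 = $123,605.00
$123,605.00 exceeds the $74,800 cap, so the fee is capped at $74,800.00.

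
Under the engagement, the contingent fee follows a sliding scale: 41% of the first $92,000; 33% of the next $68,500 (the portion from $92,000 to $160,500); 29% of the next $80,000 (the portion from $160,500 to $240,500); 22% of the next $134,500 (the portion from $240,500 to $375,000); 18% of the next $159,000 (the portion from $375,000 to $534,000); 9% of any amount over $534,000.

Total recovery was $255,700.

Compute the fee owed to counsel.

$86,869.00

First $92,000 at 41% = $37,720.00
Next $68,500 at 33% = $22,605.00
Next $80,000 at 29% = $23,200.00
Remaining $15,200 at 22% = $3,344.00
Fee: $37,720.00 + $22,605.00 + $23,200.00 + $3,344.00 = $86,869.00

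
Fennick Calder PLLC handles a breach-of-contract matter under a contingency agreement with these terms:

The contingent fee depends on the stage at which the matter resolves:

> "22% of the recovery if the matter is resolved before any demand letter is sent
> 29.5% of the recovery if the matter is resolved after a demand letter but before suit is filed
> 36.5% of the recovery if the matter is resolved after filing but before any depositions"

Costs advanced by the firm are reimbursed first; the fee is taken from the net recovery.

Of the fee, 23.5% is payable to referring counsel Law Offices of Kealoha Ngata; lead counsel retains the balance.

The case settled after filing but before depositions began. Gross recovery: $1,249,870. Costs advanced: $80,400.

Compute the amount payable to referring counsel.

Fee base (net of costs): $1,249,870 − $80,400 = $1,169,470
The matter settled after filing but before depositions began, so the 36.5% rate applies.
$1,169,470 × 36.5% = $426,856.55
Referral share: 23.5% of $426,856.55 = $100,311.29; lead counsel retains $426,856.55 − $100,311.29 = $326,545.26.

$100,311.29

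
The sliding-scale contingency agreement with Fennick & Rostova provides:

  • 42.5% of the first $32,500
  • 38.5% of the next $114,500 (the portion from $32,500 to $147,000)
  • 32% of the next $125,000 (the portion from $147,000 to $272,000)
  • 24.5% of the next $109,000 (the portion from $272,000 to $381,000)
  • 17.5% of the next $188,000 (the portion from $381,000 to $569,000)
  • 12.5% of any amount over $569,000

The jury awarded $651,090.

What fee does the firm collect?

First $32,500 at 42.5% = $13,812.50
Next $114,500 at 38.5% = $44,082.50
Next $125,000 at 32% = $40,000.00
Next $109,000 at 24.5% = $26,705.00
Next $188,000 at 17.5% = $32,900.00
Remaining $82,090 at 12.5% = $10,261.25
Fee: $13,812.50 + $44,082.50 + $40,000.00 + $26,705.00 + $32,900.00 + $10,261.25 = $167,761.25

$167,761.25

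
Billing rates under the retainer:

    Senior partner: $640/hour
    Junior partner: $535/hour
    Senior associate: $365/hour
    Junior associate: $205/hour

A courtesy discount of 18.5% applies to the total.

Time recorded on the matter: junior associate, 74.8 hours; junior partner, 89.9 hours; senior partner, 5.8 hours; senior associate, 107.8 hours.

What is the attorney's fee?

Senior partner: 5.8 × $640 = $3,712.00
Junior partner: 89.9 × $535 = $48,096.50
Senior associate: 107.8 × $365 = $39,347.00
Junior associate: 74.8 × $205 = $15,334.00
Subtotal: $106,489.50
Less 18.5% discount: −$19,700.56
Total: $106,489.50 − $19,700.56 = $86,788.94

$86,788.94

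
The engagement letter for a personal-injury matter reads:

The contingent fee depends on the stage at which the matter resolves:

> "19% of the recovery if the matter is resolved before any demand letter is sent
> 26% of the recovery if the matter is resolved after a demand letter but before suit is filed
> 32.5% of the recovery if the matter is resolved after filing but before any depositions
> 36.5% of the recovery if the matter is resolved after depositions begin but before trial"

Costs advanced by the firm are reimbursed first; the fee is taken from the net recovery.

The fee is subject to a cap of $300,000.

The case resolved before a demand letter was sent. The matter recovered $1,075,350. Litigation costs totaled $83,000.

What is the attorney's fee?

$188,546.50

Fee base (net of costs): $1,075,350 − $83,000 = $992,350
The matter resolved before a demand letter was sent, so the 19% rate applies.
$992,350 × 19% = $188,546.50
$188,546.50 is under the $300,000 cap.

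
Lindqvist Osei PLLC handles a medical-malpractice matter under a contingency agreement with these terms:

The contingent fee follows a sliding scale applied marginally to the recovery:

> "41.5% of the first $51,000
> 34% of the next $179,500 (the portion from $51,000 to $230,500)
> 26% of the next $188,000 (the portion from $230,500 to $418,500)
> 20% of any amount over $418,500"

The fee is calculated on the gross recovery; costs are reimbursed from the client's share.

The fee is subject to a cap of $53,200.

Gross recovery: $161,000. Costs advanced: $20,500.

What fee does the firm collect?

Fee base is the gross recovery, $161,000; costs are reimbursed separately.
First $51,000 at 41.5% = $21,165.00
Remaining $110,000 at 34% = $37,400.00
Fee: $21,165.00 + $37,400.00 = $58,565.00
$58,565.00 exceeds the $53,200 cap, so the fee is capped at $53,200.00.

$53,200.00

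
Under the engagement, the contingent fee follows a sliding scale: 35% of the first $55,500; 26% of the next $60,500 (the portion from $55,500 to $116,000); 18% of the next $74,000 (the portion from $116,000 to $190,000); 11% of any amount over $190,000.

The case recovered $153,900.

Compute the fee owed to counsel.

First $55,500 at 35% = $19,425.00
Next $60,500 at 26% = $15,730.00
Remaining $37,900 at 18% = $6,822.00
Fee: $19,425.00 + $15,730.00 + $6,822.00 = $41,977.00

$41,977.00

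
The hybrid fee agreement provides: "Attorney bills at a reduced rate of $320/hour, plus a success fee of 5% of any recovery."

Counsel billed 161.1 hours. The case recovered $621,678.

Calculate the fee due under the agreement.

$82,635.90

Hourly: 161.1 × $320 = $51,552.00
Success fee: 5% of $621,678 = $31,083.90
Total: $51,552.00 + $31,083.90 = $82,635.90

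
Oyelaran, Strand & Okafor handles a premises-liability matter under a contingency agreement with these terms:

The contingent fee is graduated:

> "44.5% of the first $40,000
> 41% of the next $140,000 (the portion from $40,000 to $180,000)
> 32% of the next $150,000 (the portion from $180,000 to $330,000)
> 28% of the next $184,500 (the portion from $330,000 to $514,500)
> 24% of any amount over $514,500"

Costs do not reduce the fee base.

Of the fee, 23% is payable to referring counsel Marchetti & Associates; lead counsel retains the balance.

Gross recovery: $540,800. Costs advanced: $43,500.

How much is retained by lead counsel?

$139,502.44

Fee base is the gross recovery, $540,800; costs are reimbursed separately.
First $40,000 at 44.5% = $17,800.00
Next $140,000 at 41% = $57,400.00
Next $150,000 at 32% = $48,000.00
Next $184,500 at 28% = $51,660.00
Remaining $26,300 at 24% = $6,312.00
Fee: $17,800.00 + $57,400.00 + $48,000.00 + $51,660.00 + $6,312.00 = $181,172.00
Referral share: 23% of $181,172.00 = $41,669.56; lead counsel retains $181,172.00 − $41,669.56 = $139,502.44.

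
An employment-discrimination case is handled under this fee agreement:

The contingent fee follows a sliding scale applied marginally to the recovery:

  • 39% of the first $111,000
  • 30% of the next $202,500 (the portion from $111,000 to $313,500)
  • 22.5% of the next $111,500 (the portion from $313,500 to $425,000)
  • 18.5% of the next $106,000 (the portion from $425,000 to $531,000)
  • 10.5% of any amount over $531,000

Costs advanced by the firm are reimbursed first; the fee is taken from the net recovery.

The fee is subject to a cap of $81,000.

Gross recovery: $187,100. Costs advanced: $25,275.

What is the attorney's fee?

Fee base (net of costs): $187,100 − $25,275 = $161,825
First $111,000 at 39% = $43,290.00
Remaining $50,825 at 30% = $15,247.50
Fee: $43,290.00 + $15,247.50 = $58,537.50
$58,537.50 is under the $81,000 cap.

$58,537.50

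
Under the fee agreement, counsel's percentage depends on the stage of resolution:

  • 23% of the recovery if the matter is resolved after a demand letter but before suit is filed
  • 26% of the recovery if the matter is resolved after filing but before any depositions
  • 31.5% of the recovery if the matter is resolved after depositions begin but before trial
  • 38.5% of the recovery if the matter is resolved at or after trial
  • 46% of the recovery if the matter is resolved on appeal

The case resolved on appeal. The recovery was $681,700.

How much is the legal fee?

$313,582.00

The matter resolved on appeal, so the 46% rate applies.
$681,700 × 46% = $313,582.00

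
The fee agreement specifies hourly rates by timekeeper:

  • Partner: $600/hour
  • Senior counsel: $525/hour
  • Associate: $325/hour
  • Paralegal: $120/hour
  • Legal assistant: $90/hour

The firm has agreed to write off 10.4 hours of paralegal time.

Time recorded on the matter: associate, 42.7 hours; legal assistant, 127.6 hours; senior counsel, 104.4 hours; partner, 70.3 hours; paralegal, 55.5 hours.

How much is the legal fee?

Partner: 70.3 × $600 = $42,180.00
Senior counsel: 104.4 × $525 = $54,810.00
Associate: 42.7 × $325 = $13,877.50
Paralegal: 55.5 × $120 = $6,660.00
Legal assistant: 127.6 × $90 = $11,484.00
Subtotal: $129,011.50
Write-off: 10.4 × $120 = $1,248.00
Total: $129,011.50 − $1,248.00 = $127,763.50

$127,763.50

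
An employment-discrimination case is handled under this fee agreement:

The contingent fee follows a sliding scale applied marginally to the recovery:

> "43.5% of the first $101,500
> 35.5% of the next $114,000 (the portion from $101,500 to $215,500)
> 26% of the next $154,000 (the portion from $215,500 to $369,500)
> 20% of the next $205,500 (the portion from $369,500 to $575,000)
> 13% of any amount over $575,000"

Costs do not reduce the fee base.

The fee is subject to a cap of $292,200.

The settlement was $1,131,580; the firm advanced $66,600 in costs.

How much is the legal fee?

$238,117.90

Fee base is the gross recovery, $1,131,580; costs are reimbursed separately.
First $101,500 at 43.5% = $44,152.50
Next $114,000 at 35.5% = $40,470.00
Next $154,000 at 26% = $40,040.00
Next $205,500 at 20% = $41,100.00
Remaining $556,580 at 13% = $72,355.40
Fee: $44,152.50 + $40,470.00 + $40,040.00 + $41,100.00 + $72,355.40 = $238,117.90
$238,117.90 is under the $292,200 cap.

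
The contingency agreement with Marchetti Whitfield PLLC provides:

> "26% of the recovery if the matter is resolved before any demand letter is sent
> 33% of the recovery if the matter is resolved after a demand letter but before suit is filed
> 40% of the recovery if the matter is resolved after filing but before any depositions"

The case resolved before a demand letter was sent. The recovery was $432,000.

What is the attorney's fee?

$112,320.00

The matter resolved before a demand letter was sent, so the 26% rate applies.
$432,000 × 26% = $112,320.00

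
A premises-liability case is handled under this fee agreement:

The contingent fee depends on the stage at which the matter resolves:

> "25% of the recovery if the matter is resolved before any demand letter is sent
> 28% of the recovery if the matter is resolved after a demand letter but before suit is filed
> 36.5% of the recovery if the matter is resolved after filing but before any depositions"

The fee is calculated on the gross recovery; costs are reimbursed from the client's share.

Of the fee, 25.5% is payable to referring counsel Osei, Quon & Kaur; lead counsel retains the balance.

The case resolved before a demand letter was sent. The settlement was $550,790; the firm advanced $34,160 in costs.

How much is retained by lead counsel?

$102,584.64

Fee base is the gross recovery, $550,790; costs are reimbursed separately.
The matter resolved before a demand letter was sent, so the 25% rate applies.
$550,790 × 25% = $137,697.50
Referral share: 25.5% of $137,697.50 = $35,112.86; lead counsel retains $137,697.50 − $35,112.86 = $102,584.64.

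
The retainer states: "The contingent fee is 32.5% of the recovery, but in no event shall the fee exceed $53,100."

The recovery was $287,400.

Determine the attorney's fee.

32.5% of $287,400 = $93,405.00
That exceeds the $53,100 cap, so the fee is capped at $53,100.

$53,100.00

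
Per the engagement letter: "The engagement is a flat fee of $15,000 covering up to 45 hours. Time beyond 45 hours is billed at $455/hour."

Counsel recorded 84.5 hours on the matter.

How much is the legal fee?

$32,972.50

Flat fee: $15,000.00
Excess hours: 84.5 − 45 = 39.5
Overrun: 39.5 × $455 = $17,972.50
Total: $15,000.00 + $17,972.50 = $32,972.50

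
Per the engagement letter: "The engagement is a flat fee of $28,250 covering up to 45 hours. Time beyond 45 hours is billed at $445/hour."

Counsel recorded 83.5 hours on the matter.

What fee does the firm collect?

Flat fee: $28,250.00
Excess hours: 83.5 − 45 = 38.5
Overrun: 38.5 × $445 = $17,132.50
Total: $28,250.00 + $17,132.50 = $45,382.50

$45,382.50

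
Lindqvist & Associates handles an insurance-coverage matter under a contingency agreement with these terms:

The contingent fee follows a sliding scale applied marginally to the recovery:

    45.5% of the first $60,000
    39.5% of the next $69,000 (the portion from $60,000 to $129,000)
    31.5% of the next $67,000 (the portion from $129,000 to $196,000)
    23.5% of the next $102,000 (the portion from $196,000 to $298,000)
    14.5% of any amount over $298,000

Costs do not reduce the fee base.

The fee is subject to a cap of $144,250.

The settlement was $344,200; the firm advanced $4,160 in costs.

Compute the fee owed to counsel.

$106,329.00

Fee base is the gross recovery, $344,200; costs are reimbursed separately.
First $60,000 at 45.5% = $27,300.00
Next $69,000 at 39.5% = $27,255.00
Next $67,000 at 31.5% = $21,105.00
Next $102,000 at 23.5% = $23,970.00
Remaining $46,200 at 14.5% = $6,699.00
Fee: $27,300.00 + $27,255.00 + $21,105.00 + $23,970.00 + $6,699.00 = $106,329.00
$106,329.00 is under the $144,250 cap.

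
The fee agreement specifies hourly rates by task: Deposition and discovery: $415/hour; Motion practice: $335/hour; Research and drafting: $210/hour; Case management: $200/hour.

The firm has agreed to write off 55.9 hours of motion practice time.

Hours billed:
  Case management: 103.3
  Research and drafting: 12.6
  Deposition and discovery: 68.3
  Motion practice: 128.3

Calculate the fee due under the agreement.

$75,904.50

Deposition and discovery: 68.3 × $415 = $28,344.50
Motion practice: 128.3 × $335 = $42,980.50
Research and drafting: 12.6 × $210 = $2,646.00
Case management: 103.3 × $200 = $20,660.00
Subtotal: $94,631.00
Write-off: 55.9 × $335 = $18,726.50
Total: $94,631.00 − $18,726.50 = $75,904.50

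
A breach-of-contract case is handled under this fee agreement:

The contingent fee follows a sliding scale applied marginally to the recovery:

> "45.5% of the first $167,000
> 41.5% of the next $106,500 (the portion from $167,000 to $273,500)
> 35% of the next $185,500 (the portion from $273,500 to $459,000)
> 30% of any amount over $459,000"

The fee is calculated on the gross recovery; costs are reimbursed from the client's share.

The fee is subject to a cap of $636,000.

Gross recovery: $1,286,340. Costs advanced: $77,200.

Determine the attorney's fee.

$433,309.50

Fee base is the gross recovery, $1,286,340; costs are reimbursed separately.
First $167,000 at 45.5% = $75,985.00
Next $106,500 at 41.5% = $44,197.50
Next $185,500 at 35% = $64,925.00
Remaining $827,340 at 30% = $248,202.00
Fee: $75,985.00 + $44,197.50 + $64,925.00 + $248,202.00 = $433,309.50
$433,309.50 is under the $636,000 cap.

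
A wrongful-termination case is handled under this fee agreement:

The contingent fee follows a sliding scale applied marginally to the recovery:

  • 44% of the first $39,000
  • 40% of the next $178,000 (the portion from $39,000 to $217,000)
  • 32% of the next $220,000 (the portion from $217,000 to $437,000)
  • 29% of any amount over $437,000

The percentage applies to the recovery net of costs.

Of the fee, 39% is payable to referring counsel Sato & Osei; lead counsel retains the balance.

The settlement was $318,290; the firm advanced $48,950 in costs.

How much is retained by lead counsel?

$64,116.37

Fee base (net of costs): $318,290 − $48,950 = $269,340
First $39,000 at 44% = $17,160.00
Next $178,000 at 40% = $71,200.00
Remaining $52,340 at 32% = $16,748.80
Fee: $17,160.00 + $71,200.00 + $16,748.80 = $105,108.80
Referral share: 39% of $105,108.80 = $40,992.43; lead counsel retains $105,108.80 − $40,992.43 = $64,116.37.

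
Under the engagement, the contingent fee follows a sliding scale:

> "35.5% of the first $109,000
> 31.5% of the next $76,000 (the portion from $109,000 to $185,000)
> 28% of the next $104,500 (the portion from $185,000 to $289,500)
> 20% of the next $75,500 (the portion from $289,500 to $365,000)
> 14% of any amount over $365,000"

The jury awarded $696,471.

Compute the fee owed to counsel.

$153,400.94

First $109,000 at 35.5% = $38,695.00
Next $76,000 at 31.5% = $23,940.00
Next $104,500 at 28% = $29,260.00
Next $75,500 at 20% = $15,100.00
Remaining $331,471 at 14% = $46,405.94
Fee: $38,695.00 + $23,940.00 + $29,260.00 + $15,100.00 + $46,405.94 = $153,400.94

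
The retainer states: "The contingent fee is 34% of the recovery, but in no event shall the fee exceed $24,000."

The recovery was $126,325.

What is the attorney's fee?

$24,000.00

34% of $126,325 = $42,950.50
That exceeds the $24,000 cap, so the fee is capped at $24,000.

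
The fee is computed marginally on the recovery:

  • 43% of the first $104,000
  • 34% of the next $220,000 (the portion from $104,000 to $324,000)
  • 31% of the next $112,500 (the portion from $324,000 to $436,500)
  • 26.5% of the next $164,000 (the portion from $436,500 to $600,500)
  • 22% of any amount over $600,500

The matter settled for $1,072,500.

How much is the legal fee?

$301,695.00

First $104,000 at 43% = $44,720.00
Next $220,000 at 34% = $74,800.00
Next $112,500 at 31% = $34,875.00
Next $164,000 at 26.5% = $43,460.00
Remaining $472,000 at 22% = $103,840.00
Fee: $44,720.00 + $74,800.00 + $34,875.00 + $43,460.00 + $103,840.00 = $301,695.00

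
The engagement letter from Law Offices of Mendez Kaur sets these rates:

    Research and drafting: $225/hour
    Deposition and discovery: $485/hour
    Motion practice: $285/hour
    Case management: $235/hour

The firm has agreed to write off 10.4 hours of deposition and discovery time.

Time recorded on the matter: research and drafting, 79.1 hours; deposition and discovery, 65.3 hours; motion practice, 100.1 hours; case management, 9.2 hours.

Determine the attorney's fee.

$75,114.50

Research and drafting: 79.1 × $225 = $17,797.50
Deposition and discovery: 65.3 × $485 = $31,670.50
Motion practice: 100.1 × $285 = $28,528.50
Case management: 9.2 × $235 = $2,162.00
Subtotal: $80,158.50
Write-off: 10.4 × $485 = $5,044.00
Total: $80,158.50 − $5,044.00 = $75,114.50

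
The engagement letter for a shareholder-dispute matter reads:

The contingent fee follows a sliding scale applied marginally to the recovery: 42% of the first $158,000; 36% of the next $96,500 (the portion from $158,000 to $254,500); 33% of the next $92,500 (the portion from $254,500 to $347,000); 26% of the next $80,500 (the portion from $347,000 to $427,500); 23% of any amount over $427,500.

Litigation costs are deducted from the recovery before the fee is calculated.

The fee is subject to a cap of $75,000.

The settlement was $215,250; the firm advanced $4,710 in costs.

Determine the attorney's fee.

$75,000.00

Fee base (net of costs): $215,250 − $4,710 = $210,540
First $158,000 at 42% = $66,360.00
Remaining $52,540 at 36% = $18,914.40
Fee: $66,360.00 + $18,914.40 = $85,274.40
$85,274.40 exceeds the $75,000 cap, so the fee is capped at $75,000.00.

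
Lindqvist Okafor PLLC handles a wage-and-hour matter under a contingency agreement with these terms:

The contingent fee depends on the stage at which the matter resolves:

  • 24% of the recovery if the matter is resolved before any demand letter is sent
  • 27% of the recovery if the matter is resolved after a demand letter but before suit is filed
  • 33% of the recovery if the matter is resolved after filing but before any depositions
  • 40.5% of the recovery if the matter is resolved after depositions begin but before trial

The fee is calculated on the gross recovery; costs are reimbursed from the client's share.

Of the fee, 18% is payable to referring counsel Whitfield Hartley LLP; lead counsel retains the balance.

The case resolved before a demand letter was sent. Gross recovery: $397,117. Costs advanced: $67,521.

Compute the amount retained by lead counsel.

Fee base is the gross recovery, $397,117; costs are reimbursed separately.
The matter resolved before a demand letter was sent, so the 24% rate applies.
$397,117 × 24% = $95,308.08
Referral share: 18% of $95,308.08 = $17,155.45; lead counsel retains $95,308.08 − $17,155.45 = $78,152.63.

$78,152.63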